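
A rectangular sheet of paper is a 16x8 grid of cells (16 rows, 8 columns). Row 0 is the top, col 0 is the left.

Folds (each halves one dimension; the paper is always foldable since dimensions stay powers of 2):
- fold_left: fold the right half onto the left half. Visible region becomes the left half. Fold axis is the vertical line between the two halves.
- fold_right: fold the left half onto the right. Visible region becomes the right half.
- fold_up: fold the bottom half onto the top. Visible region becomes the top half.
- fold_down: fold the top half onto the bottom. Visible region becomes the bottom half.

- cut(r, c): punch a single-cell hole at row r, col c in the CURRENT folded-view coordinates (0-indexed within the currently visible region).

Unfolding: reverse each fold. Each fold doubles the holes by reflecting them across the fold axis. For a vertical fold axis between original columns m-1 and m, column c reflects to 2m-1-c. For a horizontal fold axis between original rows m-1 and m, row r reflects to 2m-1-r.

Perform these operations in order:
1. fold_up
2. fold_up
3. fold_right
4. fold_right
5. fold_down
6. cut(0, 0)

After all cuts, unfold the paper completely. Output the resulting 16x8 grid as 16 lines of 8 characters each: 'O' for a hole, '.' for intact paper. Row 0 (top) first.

Op 1 fold_up: fold axis h@8; visible region now rows[0,8) x cols[0,8) = 8x8
Op 2 fold_up: fold axis h@4; visible region now rows[0,4) x cols[0,8) = 4x8
Op 3 fold_right: fold axis v@4; visible region now rows[0,4) x cols[4,8) = 4x4
Op 4 fold_right: fold axis v@6; visible region now rows[0,4) x cols[6,8) = 4x2
Op 5 fold_down: fold axis h@2; visible region now rows[2,4) x cols[6,8) = 2x2
Op 6 cut(0, 0): punch at orig (2,6); cuts so far [(2, 6)]; region rows[2,4) x cols[6,8) = 2x2
Unfold 1 (reflect across h@2): 2 holes -> [(1, 6), (2, 6)]
Unfold 2 (reflect across v@6): 4 holes -> [(1, 5), (1, 6), (2, 5), (2, 6)]
Unfold 3 (reflect across v@4): 8 holes -> [(1, 1), (1, 2), (1, 5), (1, 6), (2, 1), (2, 2), (2, 5), (2, 6)]
Unfold 4 (reflect across h@4): 16 holes -> [(1, 1), (1, 2), (1, 5), (1, 6), (2, 1), (2, 2), (2, 5), (2, 6), (5, 1), (5, 2), (5, 5), (5, 6), (6, 1), (6, 2), (6, 5), (6, 6)]
Unfold 5 (reflect across h@8): 32 holes -> [(1, 1), (1, 2), (1, 5), (1, 6), (2, 1), (2, 2), (2, 5), (2, 6), (5, 1), (5, 2), (5, 5), (5, 6), (6, 1), (6, 2), (6, 5), (6, 6), (9, 1), (9, 2), (9, 5), (9, 6), (10, 1), (10, 2), (10, 5), (10, 6), (13, 1), (13, 2), (13, 5), (13, 6), (14, 1), (14, 2), (14, 5), (14, 6)]

Answer: ........
.OO..OO.
.OO..OO.
........
........
.OO..OO.
.OO..OO.
........
........
.OO..OO.
.OO..OO.
........
........
.OO..OO.
.OO..OO.
........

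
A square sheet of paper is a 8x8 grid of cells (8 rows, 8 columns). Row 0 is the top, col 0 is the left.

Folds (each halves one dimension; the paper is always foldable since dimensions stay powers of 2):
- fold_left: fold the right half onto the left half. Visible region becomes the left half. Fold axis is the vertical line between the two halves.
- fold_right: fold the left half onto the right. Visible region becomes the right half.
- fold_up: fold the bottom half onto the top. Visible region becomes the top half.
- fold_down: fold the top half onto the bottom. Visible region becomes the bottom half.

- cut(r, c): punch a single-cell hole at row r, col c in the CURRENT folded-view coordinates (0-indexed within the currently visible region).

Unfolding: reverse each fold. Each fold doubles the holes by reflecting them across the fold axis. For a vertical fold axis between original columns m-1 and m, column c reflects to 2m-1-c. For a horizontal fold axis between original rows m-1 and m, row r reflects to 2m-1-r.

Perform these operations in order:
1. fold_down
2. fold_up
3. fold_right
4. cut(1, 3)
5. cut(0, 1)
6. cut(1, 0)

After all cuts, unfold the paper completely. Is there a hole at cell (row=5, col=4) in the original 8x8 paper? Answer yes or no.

Answer: yes

Derivation:
Op 1 fold_down: fold axis h@4; visible region now rows[4,8) x cols[0,8) = 4x8
Op 2 fold_up: fold axis h@6; visible region now rows[4,6) x cols[0,8) = 2x8
Op 3 fold_right: fold axis v@4; visible region now rows[4,6) x cols[4,8) = 2x4
Op 4 cut(1, 3): punch at orig (5,7); cuts so far [(5, 7)]; region rows[4,6) x cols[4,8) = 2x4
Op 5 cut(0, 1): punch at orig (4,5); cuts so far [(4, 5), (5, 7)]; region rows[4,6) x cols[4,8) = 2x4
Op 6 cut(1, 0): punch at orig (5,4); cuts so far [(4, 5), (5, 4), (5, 7)]; region rows[4,6) x cols[4,8) = 2x4
Unfold 1 (reflect across v@4): 6 holes -> [(4, 2), (4, 5), (5, 0), (5, 3), (5, 4), (5, 7)]
Unfold 2 (reflect across h@6): 12 holes -> [(4, 2), (4, 5), (5, 0), (5, 3), (5, 4), (5, 7), (6, 0), (6, 3), (6, 4), (6, 7), (7, 2), (7, 5)]
Unfold 3 (reflect across h@4): 24 holes -> [(0, 2), (0, 5), (1, 0), (1, 3), (1, 4), (1, 7), (2, 0), (2, 3), (2, 4), (2, 7), (3, 2), (3, 5), (4, 2), (4, 5), (5, 0), (5, 3), (5, 4), (5, 7), (6, 0), (6, 3), (6, 4), (6, 7), (7, 2), (7, 5)]
Holes: [(0, 2), (0, 5), (1, 0), (1, 3), (1, 4), (1, 7), (2, 0), (2, 3), (2, 4), (2, 7), (3, 2), (3, 5), (4, 2), (4, 5), (5, 0), (5, 3), (5, 4), (5, 7), (6, 0), (6, 3), (6, 4), (6, 7), (7, 2), (7, 5)]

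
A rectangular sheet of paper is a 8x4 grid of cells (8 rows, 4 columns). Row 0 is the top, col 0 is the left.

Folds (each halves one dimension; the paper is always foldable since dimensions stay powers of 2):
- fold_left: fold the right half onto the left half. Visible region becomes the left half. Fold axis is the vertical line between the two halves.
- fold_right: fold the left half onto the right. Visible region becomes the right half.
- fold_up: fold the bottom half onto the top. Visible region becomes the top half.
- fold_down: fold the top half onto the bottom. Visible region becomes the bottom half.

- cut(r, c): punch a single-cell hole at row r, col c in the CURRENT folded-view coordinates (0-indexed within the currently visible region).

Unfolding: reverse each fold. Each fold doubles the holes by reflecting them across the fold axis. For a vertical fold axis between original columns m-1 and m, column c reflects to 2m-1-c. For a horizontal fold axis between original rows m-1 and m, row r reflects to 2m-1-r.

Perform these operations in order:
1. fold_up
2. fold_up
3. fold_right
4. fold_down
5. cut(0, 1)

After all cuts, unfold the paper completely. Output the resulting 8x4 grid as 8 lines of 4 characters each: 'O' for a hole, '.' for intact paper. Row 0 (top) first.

Op 1 fold_up: fold axis h@4; visible region now rows[0,4) x cols[0,4) = 4x4
Op 2 fold_up: fold axis h@2; visible region now rows[0,2) x cols[0,4) = 2x4
Op 3 fold_right: fold axis v@2; visible region now rows[0,2) x cols[2,4) = 2x2
Op 4 fold_down: fold axis h@1; visible region now rows[1,2) x cols[2,4) = 1x2
Op 5 cut(0, 1): punch at orig (1,3); cuts so far [(1, 3)]; region rows[1,2) x cols[2,4) = 1x2
Unfold 1 (reflect across h@1): 2 holes -> [(0, 3), (1, 3)]
Unfold 2 (reflect across v@2): 4 holes -> [(0, 0), (0, 3), (1, 0), (1, 3)]
Unfold 3 (reflect across h@2): 8 holes -> [(0, 0), (0, 3), (1, 0), (1, 3), (2, 0), (2, 3), (3, 0), (3, 3)]
Unfold 4 (reflect across h@4): 16 holes -> [(0, 0), (0, 3), (1, 0), (1, 3), (2, 0), (2, 3), (3, 0), (3, 3), (4, 0), (4, 3), (5, 0), (5, 3), (6, 0), (6, 3), (7, 0), (7, 3)]

Answer: O..O
O..O
O..O
O..O
O..O
O..O
O..O
O..O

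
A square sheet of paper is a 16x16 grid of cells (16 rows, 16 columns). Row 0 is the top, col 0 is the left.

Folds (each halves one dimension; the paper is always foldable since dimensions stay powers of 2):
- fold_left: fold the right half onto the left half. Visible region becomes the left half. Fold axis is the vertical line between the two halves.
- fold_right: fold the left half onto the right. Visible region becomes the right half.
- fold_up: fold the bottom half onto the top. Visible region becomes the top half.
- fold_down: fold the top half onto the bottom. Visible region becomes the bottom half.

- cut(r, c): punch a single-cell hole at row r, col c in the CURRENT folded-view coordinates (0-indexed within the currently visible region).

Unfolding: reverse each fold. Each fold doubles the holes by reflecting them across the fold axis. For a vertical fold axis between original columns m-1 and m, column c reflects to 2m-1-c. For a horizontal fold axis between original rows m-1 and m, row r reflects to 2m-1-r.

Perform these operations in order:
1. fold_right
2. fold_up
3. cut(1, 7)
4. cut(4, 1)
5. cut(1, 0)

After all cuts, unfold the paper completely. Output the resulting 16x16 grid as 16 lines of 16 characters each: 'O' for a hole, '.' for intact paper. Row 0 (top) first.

Answer: ................
O......OO......O
................
................
......O..O......
................
................
................
................
................
................
......O..O......
................
................
O......OO......O
................

Derivation:
Op 1 fold_right: fold axis v@8; visible region now rows[0,16) x cols[8,16) = 16x8
Op 2 fold_up: fold axis h@8; visible region now rows[0,8) x cols[8,16) = 8x8
Op 3 cut(1, 7): punch at orig (1,15); cuts so far [(1, 15)]; region rows[0,8) x cols[8,16) = 8x8
Op 4 cut(4, 1): punch at orig (4,9); cuts so far [(1, 15), (4, 9)]; region rows[0,8) x cols[8,16) = 8x8
Op 5 cut(1, 0): punch at orig (1,8); cuts so far [(1, 8), (1, 15), (4, 9)]; region rows[0,8) x cols[8,16) = 8x8
Unfold 1 (reflect across h@8): 6 holes -> [(1, 8), (1, 15), (4, 9), (11, 9), (14, 8), (14, 15)]
Unfold 2 (reflect across v@8): 12 holes -> [(1, 0), (1, 7), (1, 8), (1, 15), (4, 6), (4, 9), (11, 6), (11, 9), (14, 0), (14, 7), (14, 8), (14, 15)]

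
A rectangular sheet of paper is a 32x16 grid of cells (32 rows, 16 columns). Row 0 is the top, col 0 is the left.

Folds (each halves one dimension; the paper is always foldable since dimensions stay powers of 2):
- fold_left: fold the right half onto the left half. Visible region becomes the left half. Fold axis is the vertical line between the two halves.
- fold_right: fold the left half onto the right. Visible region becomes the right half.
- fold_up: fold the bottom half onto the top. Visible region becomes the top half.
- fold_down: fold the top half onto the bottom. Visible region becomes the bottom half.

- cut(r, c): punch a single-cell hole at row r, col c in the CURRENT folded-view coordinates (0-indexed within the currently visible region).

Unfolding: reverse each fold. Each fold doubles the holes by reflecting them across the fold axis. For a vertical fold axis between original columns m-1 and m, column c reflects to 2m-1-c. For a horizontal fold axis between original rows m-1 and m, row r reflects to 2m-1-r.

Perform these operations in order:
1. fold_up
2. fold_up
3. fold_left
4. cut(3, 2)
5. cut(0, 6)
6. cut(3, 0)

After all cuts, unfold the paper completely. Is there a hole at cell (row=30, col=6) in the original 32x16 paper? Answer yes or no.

Answer: no

Derivation:
Op 1 fold_up: fold axis h@16; visible region now rows[0,16) x cols[0,16) = 16x16
Op 2 fold_up: fold axis h@8; visible region now rows[0,8) x cols[0,16) = 8x16
Op 3 fold_left: fold axis v@8; visible region now rows[0,8) x cols[0,8) = 8x8
Op 4 cut(3, 2): punch at orig (3,2); cuts so far [(3, 2)]; region rows[0,8) x cols[0,8) = 8x8
Op 5 cut(0, 6): punch at orig (0,6); cuts so far [(0, 6), (3, 2)]; region rows[0,8) x cols[0,8) = 8x8
Op 6 cut(3, 0): punch at orig (3,0); cuts so far [(0, 6), (3, 0), (3, 2)]; region rows[0,8) x cols[0,8) = 8x8
Unfold 1 (reflect across v@8): 6 holes -> [(0, 6), (0, 9), (3, 0), (3, 2), (3, 13), (3, 15)]
Unfold 2 (reflect across h@8): 12 holes -> [(0, 6), (0, 9), (3, 0), (3, 2), (3, 13), (3, 15), (12, 0), (12, 2), (12, 13), (12, 15), (15, 6), (15, 9)]
Unfold 3 (reflect across h@16): 24 holes -> [(0, 6), (0, 9), (3, 0), (3, 2), (3, 13), (3, 15), (12, 0), (12, 2), (12, 13), (12, 15), (15, 6), (15, 9), (16, 6), (16, 9), (19, 0), (19, 2), (19, 13), (19, 15), (28, 0), (28, 2), (28, 13), (28, 15), (31, 6), (31, 9)]
Holes: [(0, 6), (0, 9), (3, 0), (3, 2), (3, 13), (3, 15), (12, 0), (12, 2), (12, 13), (12, 15), (15, 6), (15, 9), (16, 6), (16, 9), (19, 0), (19, 2), (19, 13), (19, 15), (28, 0), (28, 2), (28, 13), (28, 15), (31, 6), (31, 9)]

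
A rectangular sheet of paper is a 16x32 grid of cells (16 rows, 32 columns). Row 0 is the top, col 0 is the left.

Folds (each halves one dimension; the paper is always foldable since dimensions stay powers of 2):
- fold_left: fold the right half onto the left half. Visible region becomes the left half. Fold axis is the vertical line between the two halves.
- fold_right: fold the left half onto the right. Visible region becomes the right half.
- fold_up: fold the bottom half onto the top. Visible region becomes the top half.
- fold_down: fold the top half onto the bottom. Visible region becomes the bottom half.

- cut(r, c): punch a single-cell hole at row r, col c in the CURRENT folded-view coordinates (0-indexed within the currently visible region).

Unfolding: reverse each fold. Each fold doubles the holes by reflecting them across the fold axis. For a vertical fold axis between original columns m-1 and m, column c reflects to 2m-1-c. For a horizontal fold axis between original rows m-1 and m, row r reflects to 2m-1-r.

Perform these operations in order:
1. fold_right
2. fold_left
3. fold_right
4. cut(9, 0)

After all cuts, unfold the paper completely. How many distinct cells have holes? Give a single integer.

Op 1 fold_right: fold axis v@16; visible region now rows[0,16) x cols[16,32) = 16x16
Op 2 fold_left: fold axis v@24; visible region now rows[0,16) x cols[16,24) = 16x8
Op 3 fold_right: fold axis v@20; visible region now rows[0,16) x cols[20,24) = 16x4
Op 4 cut(9, 0): punch at orig (9,20); cuts so far [(9, 20)]; region rows[0,16) x cols[20,24) = 16x4
Unfold 1 (reflect across v@20): 2 holes -> [(9, 19), (9, 20)]
Unfold 2 (reflect across v@24): 4 holes -> [(9, 19), (9, 20), (9, 27), (9, 28)]
Unfold 3 (reflect across v@16): 8 holes -> [(9, 3), (9, 4), (9, 11), (9, 12), (9, 19), (9, 20), (9, 27), (9, 28)]

Answer: 8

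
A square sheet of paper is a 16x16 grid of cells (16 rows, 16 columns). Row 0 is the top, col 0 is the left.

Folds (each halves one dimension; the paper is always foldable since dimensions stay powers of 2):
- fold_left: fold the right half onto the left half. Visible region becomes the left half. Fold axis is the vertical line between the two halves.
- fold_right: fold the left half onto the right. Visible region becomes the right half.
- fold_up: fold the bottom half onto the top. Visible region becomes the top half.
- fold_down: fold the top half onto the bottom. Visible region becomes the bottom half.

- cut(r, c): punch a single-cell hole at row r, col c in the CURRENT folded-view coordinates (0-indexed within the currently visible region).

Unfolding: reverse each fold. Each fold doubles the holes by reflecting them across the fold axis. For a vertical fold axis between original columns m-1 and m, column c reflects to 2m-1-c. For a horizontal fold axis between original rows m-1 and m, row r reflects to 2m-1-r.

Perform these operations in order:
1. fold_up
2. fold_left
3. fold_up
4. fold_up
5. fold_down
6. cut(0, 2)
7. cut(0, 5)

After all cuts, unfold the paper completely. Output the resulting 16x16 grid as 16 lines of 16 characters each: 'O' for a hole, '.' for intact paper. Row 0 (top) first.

Op 1 fold_up: fold axis h@8; visible region now rows[0,8) x cols[0,16) = 8x16
Op 2 fold_left: fold axis v@8; visible region now rows[0,8) x cols[0,8) = 8x8
Op 3 fold_up: fold axis h@4; visible region now rows[0,4) x cols[0,8) = 4x8
Op 4 fold_up: fold axis h@2; visible region now rows[0,2) x cols[0,8) = 2x8
Op 5 fold_down: fold axis h@1; visible region now rows[1,2) x cols[0,8) = 1x8
Op 6 cut(0, 2): punch at orig (1,2); cuts so far [(1, 2)]; region rows[1,2) x cols[0,8) = 1x8
Op 7 cut(0, 5): punch at orig (1,5); cuts so far [(1, 2), (1, 5)]; region rows[1,2) x cols[0,8) = 1x8
Unfold 1 (reflect across h@1): 4 holes -> [(0, 2), (0, 5), (1, 2), (1, 5)]
Unfold 2 (reflect across h@2): 8 holes -> [(0, 2), (0, 5), (1, 2), (1, 5), (2, 2), (2, 5), (3, 2), (3, 5)]
Unfold 3 (reflect across h@4): 16 holes -> [(0, 2), (0, 5), (1, 2), (1, 5), (2, 2), (2, 5), (3, 2), (3, 5), (4, 2), (4, 5), (5, 2), (5, 5), (6, 2), (6, 5), (7, 2), (7, 5)]
Unfold 4 (reflect across v@8): 32 holes -> [(0, 2), (0, 5), (0, 10), (0, 13), (1, 2), (1, 5), (1, 10), (1, 13), (2, 2), (2, 5), (2, 10), (2, 13), (3, 2), (3, 5), (3, 10), (3, 13), (4, 2), (4, 5), (4, 10), (4, 13), (5, 2), (5, 5), (5, 10), (5, 13), (6, 2), (6, 5), (6, 10), (6, 13), (7, 2), (7, 5), (7, 10), (7, 13)]
Unfold 5 (reflect across h@8): 64 holes -> [(0, 2), (0, 5), (0, 10), (0, 13), (1, 2), (1, 5), (1, 10), (1, 13), (2, 2), (2, 5), (2, 10), (2, 13), (3, 2), (3, 5), (3, 10), (3, 13), (4, 2), (4, 5), (4, 10), (4, 13), (5, 2), (5, 5), (5, 10), (5, 13), (6, 2), (6, 5), (6, 10), (6, 13), (7, 2), (7, 5), (7, 10), (7, 13), (8, 2), (8, 5), (8, 10), (8, 13), (9, 2), (9, 5), (9, 10), (9, 13), (10, 2), (10, 5), (10, 10), (10, 13), (11, 2), (11, 5), (11, 10), (11, 13), (12, 2), (12, 5), (12, 10), (12, 13), (13, 2), (13, 5), (13, 10), (13, 13), (14, 2), (14, 5), (14, 10), (14, 13), (15, 2), (15, 5), (15, 10), (15, 13)]

Answer: ..O..O....O..O..
..O..O....O..O..
..O..O....O..O..
..O..O....O..O..
..O..O....O..O..
..O..O....O..O..
..O..O....O..O..
..O..O....O..O..
..O..O....O..O..
..O..O....O..O..
..O..O....O..O..
..O..O....O..O..
..O..O....O..O..
..O..O....O..O..
..O..O....O..O..
..O..O....O..O..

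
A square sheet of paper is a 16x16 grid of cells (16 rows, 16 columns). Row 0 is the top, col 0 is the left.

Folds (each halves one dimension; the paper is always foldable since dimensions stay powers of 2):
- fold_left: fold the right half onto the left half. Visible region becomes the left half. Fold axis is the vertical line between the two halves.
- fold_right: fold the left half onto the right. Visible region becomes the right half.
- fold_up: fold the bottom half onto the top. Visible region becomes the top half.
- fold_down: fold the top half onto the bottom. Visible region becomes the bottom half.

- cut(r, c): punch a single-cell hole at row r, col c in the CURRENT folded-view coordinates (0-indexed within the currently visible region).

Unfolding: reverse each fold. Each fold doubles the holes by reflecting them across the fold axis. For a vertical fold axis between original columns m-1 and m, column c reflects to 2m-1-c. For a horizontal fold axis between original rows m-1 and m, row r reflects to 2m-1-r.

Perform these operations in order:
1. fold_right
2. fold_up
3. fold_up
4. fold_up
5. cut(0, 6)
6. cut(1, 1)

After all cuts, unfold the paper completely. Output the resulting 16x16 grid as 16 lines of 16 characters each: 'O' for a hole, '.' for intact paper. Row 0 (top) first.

Op 1 fold_right: fold axis v@8; visible region now rows[0,16) x cols[8,16) = 16x8
Op 2 fold_up: fold axis h@8; visible region now rows[0,8) x cols[8,16) = 8x8
Op 3 fold_up: fold axis h@4; visible region now rows[0,4) x cols[8,16) = 4x8
Op 4 fold_up: fold axis h@2; visible region now rows[0,2) x cols[8,16) = 2x8
Op 5 cut(0, 6): punch at orig (0,14); cuts so far [(0, 14)]; region rows[0,2) x cols[8,16) = 2x8
Op 6 cut(1, 1): punch at orig (1,9); cuts so far [(0, 14), (1, 9)]; region rows[0,2) x cols[8,16) = 2x8
Unfold 1 (reflect across h@2): 4 holes -> [(0, 14), (1, 9), (2, 9), (3, 14)]
Unfold 2 (reflect across h@4): 8 holes -> [(0, 14), (1, 9), (2, 9), (3, 14), (4, 14), (5, 9), (6, 9), (7, 14)]
Unfold 3 (reflect across h@8): 16 holes -> [(0, 14), (1, 9), (2, 9), (3, 14), (4, 14), (5, 9), (6, 9), (7, 14), (8, 14), (9, 9), (10, 9), (11, 14), (12, 14), (13, 9), (14, 9), (15, 14)]
Unfold 4 (reflect across v@8): 32 holes -> [(0, 1), (0, 14), (1, 6), (1, 9), (2, 6), (2, 9), (3, 1), (3, 14), (4, 1), (4, 14), (5, 6), (5, 9), (6, 6), (6, 9), (7, 1), (7, 14), (8, 1), (8, 14), (9, 6), (9, 9), (10, 6), (10, 9), (11, 1), (11, 14), (12, 1), (12, 14), (13, 6), (13, 9), (14, 6), (14, 9), (15, 1), (15, 14)]

Answer: .O............O.
......O..O......
......O..O......
.O............O.
.O............O.
......O..O......
......O..O......
.O............O.
.O............O.
......O..O......
......O..O......
.O............O.
.O............O.
......O..O......
......O..O......
.O............O.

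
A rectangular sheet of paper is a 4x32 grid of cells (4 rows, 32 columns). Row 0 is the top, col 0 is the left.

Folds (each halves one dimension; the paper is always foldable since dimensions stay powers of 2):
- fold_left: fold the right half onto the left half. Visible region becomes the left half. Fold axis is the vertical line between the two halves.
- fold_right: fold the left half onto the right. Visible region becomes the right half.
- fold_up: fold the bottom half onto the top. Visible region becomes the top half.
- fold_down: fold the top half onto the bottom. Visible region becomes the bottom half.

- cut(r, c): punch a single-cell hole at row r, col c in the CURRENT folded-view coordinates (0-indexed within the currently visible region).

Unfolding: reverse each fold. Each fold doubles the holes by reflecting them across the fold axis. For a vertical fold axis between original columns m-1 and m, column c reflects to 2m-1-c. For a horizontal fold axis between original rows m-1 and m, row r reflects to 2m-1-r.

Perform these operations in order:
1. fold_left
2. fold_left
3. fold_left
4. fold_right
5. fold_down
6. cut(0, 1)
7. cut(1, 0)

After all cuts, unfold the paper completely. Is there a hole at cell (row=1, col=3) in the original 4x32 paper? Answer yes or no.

Op 1 fold_left: fold axis v@16; visible region now rows[0,4) x cols[0,16) = 4x16
Op 2 fold_left: fold axis v@8; visible region now rows[0,4) x cols[0,8) = 4x8
Op 3 fold_left: fold axis v@4; visible region now rows[0,4) x cols[0,4) = 4x4
Op 4 fold_right: fold axis v@2; visible region now rows[0,4) x cols[2,4) = 4x2
Op 5 fold_down: fold axis h@2; visible region now rows[2,4) x cols[2,4) = 2x2
Op 6 cut(0, 1): punch at orig (2,3); cuts so far [(2, 3)]; region rows[2,4) x cols[2,4) = 2x2
Op 7 cut(1, 0): punch at orig (3,2); cuts so far [(2, 3), (3, 2)]; region rows[2,4) x cols[2,4) = 2x2
Unfold 1 (reflect across h@2): 4 holes -> [(0, 2), (1, 3), (2, 3), (3, 2)]
Unfold 2 (reflect across v@2): 8 holes -> [(0, 1), (0, 2), (1, 0), (1, 3), (2, 0), (2, 3), (3, 1), (3, 2)]
Unfold 3 (reflect across v@4): 16 holes -> [(0, 1), (0, 2), (0, 5), (0, 6), (1, 0), (1, 3), (1, 4), (1, 7), (2, 0), (2, 3), (2, 4), (2, 7), (3, 1), (3, 2), (3, 5), (3, 6)]
Unfold 4 (reflect across v@8): 32 holes -> [(0, 1), (0, 2), (0, 5), (0, 6), (0, 9), (0, 10), (0, 13), (0, 14), (1, 0), (1, 3), (1, 4), (1, 7), (1, 8), (1, 11), (1, 12), (1, 15), (2, 0), (2, 3), (2, 4), (2, 7), (2, 8), (2, 11), (2, 12), (2, 15), (3, 1), (3, 2), (3, 5), (3, 6), (3, 9), (3, 10), (3, 13), (3, 14)]
Unfold 5 (reflect across v@16): 64 holes -> [(0, 1), (0, 2), (0, 5), (0, 6), (0, 9), (0, 10), (0, 13), (0, 14), (0, 17), (0, 18), (0, 21), (0, 22), (0, 25), (0, 26), (0, 29), (0, 30), (1, 0), (1, 3), (1, 4), (1, 7), (1, 8), (1, 11), (1, 12), (1, 15), (1, 16), (1, 19), (1, 20), (1, 23), (1, 24), (1, 27), (1, 28), (1, 31), (2, 0), (2, 3), (2, 4), (2, 7), (2, 8), (2, 11), (2, 12), (2, 15), (2, 16), (2, 19), (2, 20), (2, 23), (2, 24), (2, 27), (2, 28), (2, 31), (3, 1), (3, 2), (3, 5), (3, 6), (3, 9), (3, 10), (3, 13), (3, 14), (3, 17), (3, 18), (3, 21), (3, 22), (3, 25), (3, 26), (3, 29), (3, 30)]
Holes: [(0, 1), (0, 2), (0, 5), (0, 6), (0, 9), (0, 10), (0, 13), (0, 14), (0, 17), (0, 18), (0, 21), (0, 22), (0, 25), (0, 26), (0, 29), (0, 30), (1, 0), (1, 3), (1, 4), (1, 7), (1, 8), (1, 11), (1, 12), (1, 15), (1, 16), (1, 19), (1, 20), (1, 23), (1, 24), (1, 27), (1, 28), (1, 31), (2, 0), (2, 3), (2, 4), (2, 7), (2, 8), (2, 11), (2, 12), (2, 15), (2, 16), (2, 19), (2, 20), (2, 23), (2, 24), (2, 27), (2, 28), (2, 31), (3, 1), (3, 2), (3, 5), (3, 6), (3, 9), (3, 10), (3, 13), (3, 14), (3, 17), (3, 18), (3, 21), (3, 22), (3, 25), (3, 26), (3, 29), (3, 30)]

Answer: yes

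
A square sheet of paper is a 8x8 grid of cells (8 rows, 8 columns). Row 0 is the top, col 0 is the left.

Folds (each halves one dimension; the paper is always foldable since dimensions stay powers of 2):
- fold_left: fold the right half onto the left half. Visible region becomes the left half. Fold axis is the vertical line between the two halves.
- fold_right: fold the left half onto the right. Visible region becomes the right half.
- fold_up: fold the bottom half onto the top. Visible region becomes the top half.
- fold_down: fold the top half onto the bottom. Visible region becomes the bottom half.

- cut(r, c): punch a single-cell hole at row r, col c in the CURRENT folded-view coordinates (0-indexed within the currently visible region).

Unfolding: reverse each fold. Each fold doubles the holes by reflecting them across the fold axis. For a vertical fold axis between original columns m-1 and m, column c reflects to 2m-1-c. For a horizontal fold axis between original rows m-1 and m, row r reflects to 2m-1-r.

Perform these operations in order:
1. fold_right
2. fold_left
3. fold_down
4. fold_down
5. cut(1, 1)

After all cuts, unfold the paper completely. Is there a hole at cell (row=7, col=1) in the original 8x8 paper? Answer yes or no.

Answer: yes

Derivation:
Op 1 fold_right: fold axis v@4; visible region now rows[0,8) x cols[4,8) = 8x4
Op 2 fold_left: fold axis v@6; visible region now rows[0,8) x cols[4,6) = 8x2
Op 3 fold_down: fold axis h@4; visible region now rows[4,8) x cols[4,6) = 4x2
Op 4 fold_down: fold axis h@6; visible region now rows[6,8) x cols[4,6) = 2x2
Op 5 cut(1, 1): punch at orig (7,5); cuts so far [(7, 5)]; region rows[6,8) x cols[4,6) = 2x2
Unfold 1 (reflect across h@6): 2 holes -> [(4, 5), (7, 5)]
Unfold 2 (reflect across h@4): 4 holes -> [(0, 5), (3, 5), (4, 5), (7, 5)]
Unfold 3 (reflect across v@6): 8 holes -> [(0, 5), (0, 6), (3, 5), (3, 6), (4, 5), (4, 6), (7, 5), (7, 6)]
Unfold 4 (reflect across v@4): 16 holes -> [(0, 1), (0, 2), (0, 5), (0, 6), (3, 1), (3, 2), (3, 5), (3, 6), (4, 1), (4, 2), (4, 5), (4, 6), (7, 1), (7, 2), (7, 5), (7, 6)]
Holes: [(0, 1), (0, 2), (0, 5), (0, 6), (3, 1), (3, 2), (3, 5), (3, 6), (4, 1), (4, 2), (4, 5), (4, 6), (7, 1), (7, 2), (7, 5), (7, 6)]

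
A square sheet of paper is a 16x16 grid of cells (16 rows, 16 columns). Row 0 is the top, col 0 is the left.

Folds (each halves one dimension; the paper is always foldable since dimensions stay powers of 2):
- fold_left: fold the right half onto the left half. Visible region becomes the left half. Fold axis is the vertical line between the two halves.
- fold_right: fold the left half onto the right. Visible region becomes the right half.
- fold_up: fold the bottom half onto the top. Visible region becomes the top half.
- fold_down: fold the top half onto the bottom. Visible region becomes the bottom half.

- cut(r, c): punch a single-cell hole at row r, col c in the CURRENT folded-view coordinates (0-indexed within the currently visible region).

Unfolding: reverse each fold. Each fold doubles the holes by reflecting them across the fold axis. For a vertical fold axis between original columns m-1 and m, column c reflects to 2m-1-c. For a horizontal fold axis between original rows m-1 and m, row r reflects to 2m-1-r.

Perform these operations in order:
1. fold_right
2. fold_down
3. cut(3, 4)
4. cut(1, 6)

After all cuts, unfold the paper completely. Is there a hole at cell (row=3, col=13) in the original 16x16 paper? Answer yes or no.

Op 1 fold_right: fold axis v@8; visible region now rows[0,16) x cols[8,16) = 16x8
Op 2 fold_down: fold axis h@8; visible region now rows[8,16) x cols[8,16) = 8x8
Op 3 cut(3, 4): punch at orig (11,12); cuts so far [(11, 12)]; region rows[8,16) x cols[8,16) = 8x8
Op 4 cut(1, 6): punch at orig (9,14); cuts so far [(9, 14), (11, 12)]; region rows[8,16) x cols[8,16) = 8x8
Unfold 1 (reflect across h@8): 4 holes -> [(4, 12), (6, 14), (9, 14), (11, 12)]
Unfold 2 (reflect across v@8): 8 holes -> [(4, 3), (4, 12), (6, 1), (6, 14), (9, 1), (9, 14), (11, 3), (11, 12)]
Holes: [(4, 3), (4, 12), (6, 1), (6, 14), (9, 1), (9, 14), (11, 3), (11, 12)]

Answer: no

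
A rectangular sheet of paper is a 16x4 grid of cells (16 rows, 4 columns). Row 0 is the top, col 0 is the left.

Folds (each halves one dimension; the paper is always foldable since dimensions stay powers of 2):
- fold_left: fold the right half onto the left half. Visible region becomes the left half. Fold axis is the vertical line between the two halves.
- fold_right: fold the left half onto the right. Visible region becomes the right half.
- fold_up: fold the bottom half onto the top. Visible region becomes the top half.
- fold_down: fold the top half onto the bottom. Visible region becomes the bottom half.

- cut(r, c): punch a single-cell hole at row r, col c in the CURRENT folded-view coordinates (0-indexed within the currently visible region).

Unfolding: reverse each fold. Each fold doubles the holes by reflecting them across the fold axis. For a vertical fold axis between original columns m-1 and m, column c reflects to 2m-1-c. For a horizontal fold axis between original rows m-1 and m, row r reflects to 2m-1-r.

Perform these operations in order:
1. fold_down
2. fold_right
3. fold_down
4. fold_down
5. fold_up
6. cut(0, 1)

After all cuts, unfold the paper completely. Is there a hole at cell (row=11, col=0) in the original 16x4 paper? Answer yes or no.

Op 1 fold_down: fold axis h@8; visible region now rows[8,16) x cols[0,4) = 8x4
Op 2 fold_right: fold axis v@2; visible region now rows[8,16) x cols[2,4) = 8x2
Op 3 fold_down: fold axis h@12; visible region now rows[12,16) x cols[2,4) = 4x2
Op 4 fold_down: fold axis h@14; visible region now rows[14,16) x cols[2,4) = 2x2
Op 5 fold_up: fold axis h@15; visible region now rows[14,15) x cols[2,4) = 1x2
Op 6 cut(0, 1): punch at orig (14,3); cuts so far [(14, 3)]; region rows[14,15) x cols[2,4) = 1x2
Unfold 1 (reflect across h@15): 2 holes -> [(14, 3), (15, 3)]
Unfold 2 (reflect across h@14): 4 holes -> [(12, 3), (13, 3), (14, 3), (15, 3)]
Unfold 3 (reflect across h@12): 8 holes -> [(8, 3), (9, 3), (10, 3), (11, 3), (12, 3), (13, 3), (14, 3), (15, 3)]
Unfold 4 (reflect across v@2): 16 holes -> [(8, 0), (8, 3), (9, 0), (9, 3), (10, 0), (10, 3), (11, 0), (11, 3), (12, 0), (12, 3), (13, 0), (13, 3), (14, 0), (14, 3), (15, 0), (15, 3)]
Unfold 5 (reflect across h@8): 32 holes -> [(0, 0), (0, 3), (1, 0), (1, 3), (2, 0), (2, 3), (3, 0), (3, 3), (4, 0), (4, 3), (5, 0), (5, 3), (6, 0), (6, 3), (7, 0), (7, 3), (8, 0), (8, 3), (9, 0), (9, 3), (10, 0), (10, 3), (11, 0), (11, 3), (12, 0), (12, 3), (13, 0), (13, 3), (14, 0), (14, 3), (15, 0), (15, 3)]
Holes: [(0, 0), (0, 3), (1, 0), (1, 3), (2, 0), (2, 3), (3, 0), (3, 3), (4, 0), (4, 3), (5, 0), (5, 3), (6, 0), (6, 3), (7, 0), (7, 3), (8, 0), (8, 3), (9, 0), (9, 3), (10, 0), (10, 3), (11, 0), (11, 3), (12, 0), (12, 3), (13, 0), (13, 3), (14, 0), (14, 3), (15, 0), (15, 3)]

Answer: yes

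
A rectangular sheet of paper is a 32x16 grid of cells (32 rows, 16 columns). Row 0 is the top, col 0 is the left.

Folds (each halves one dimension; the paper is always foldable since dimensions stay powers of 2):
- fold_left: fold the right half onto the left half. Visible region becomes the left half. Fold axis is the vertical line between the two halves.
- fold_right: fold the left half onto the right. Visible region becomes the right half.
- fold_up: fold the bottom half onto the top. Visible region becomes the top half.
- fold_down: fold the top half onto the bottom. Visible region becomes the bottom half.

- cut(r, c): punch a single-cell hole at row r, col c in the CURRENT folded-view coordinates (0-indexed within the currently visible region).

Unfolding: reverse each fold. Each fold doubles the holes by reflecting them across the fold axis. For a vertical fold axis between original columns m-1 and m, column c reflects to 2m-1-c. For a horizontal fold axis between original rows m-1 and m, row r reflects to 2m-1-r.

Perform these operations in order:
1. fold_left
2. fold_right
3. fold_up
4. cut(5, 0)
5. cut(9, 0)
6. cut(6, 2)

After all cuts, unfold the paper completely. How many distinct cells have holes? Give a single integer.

Op 1 fold_left: fold axis v@8; visible region now rows[0,32) x cols[0,8) = 32x8
Op 2 fold_right: fold axis v@4; visible region now rows[0,32) x cols[4,8) = 32x4
Op 3 fold_up: fold axis h@16; visible region now rows[0,16) x cols[4,8) = 16x4
Op 4 cut(5, 0): punch at orig (5,4); cuts so far [(5, 4)]; region rows[0,16) x cols[4,8) = 16x4
Op 5 cut(9, 0): punch at orig (9,4); cuts so far [(5, 4), (9, 4)]; region rows[0,16) x cols[4,8) = 16x4
Op 6 cut(6, 2): punch at orig (6,6); cuts so far [(5, 4), (6, 6), (9, 4)]; region rows[0,16) x cols[4,8) = 16x4
Unfold 1 (reflect across h@16): 6 holes -> [(5, 4), (6, 6), (9, 4), (22, 4), (25, 6), (26, 4)]
Unfold 2 (reflect across v@4): 12 holes -> [(5, 3), (5, 4), (6, 1), (6, 6), (9, 3), (9, 4), (22, 3), (22, 4), (25, 1), (25, 6), (26, 3), (26, 4)]
Unfold 3 (reflect across v@8): 24 holes -> [(5, 3), (5, 4), (5, 11), (5, 12), (6, 1), (6, 6), (6, 9), (6, 14), (9, 3), (9, 4), (9, 11), (9, 12), (22, 3), (22, 4), (22, 11), (22, 12), (25, 1), (25, 6), (25, 9), (25, 14), (26, 3), (26, 4), (26, 11), (26, 12)]

Answer: 24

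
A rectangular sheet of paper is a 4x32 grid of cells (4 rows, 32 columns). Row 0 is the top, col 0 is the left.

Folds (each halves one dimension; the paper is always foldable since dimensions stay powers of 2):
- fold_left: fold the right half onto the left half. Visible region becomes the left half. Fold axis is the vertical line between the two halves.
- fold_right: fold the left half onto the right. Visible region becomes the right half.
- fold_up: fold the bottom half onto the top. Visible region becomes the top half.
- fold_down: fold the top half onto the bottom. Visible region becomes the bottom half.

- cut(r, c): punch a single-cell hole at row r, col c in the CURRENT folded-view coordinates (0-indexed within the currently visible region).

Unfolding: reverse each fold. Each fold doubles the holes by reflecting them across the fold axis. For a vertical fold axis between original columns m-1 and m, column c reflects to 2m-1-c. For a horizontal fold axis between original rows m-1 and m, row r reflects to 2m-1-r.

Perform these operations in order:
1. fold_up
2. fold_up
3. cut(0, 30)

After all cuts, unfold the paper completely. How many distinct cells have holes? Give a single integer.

Answer: 4

Derivation:
Op 1 fold_up: fold axis h@2; visible region now rows[0,2) x cols[0,32) = 2x32
Op 2 fold_up: fold axis h@1; visible region now rows[0,1) x cols[0,32) = 1x32
Op 3 cut(0, 30): punch at orig (0,30); cuts so far [(0, 30)]; region rows[0,1) x cols[0,32) = 1x32
Unfold 1 (reflect across h@1): 2 holes -> [(0, 30), (1, 30)]
Unfold 2 (reflect across h@2): 4 holes -> [(0, 30), (1, 30), (2, 30), (3, 30)]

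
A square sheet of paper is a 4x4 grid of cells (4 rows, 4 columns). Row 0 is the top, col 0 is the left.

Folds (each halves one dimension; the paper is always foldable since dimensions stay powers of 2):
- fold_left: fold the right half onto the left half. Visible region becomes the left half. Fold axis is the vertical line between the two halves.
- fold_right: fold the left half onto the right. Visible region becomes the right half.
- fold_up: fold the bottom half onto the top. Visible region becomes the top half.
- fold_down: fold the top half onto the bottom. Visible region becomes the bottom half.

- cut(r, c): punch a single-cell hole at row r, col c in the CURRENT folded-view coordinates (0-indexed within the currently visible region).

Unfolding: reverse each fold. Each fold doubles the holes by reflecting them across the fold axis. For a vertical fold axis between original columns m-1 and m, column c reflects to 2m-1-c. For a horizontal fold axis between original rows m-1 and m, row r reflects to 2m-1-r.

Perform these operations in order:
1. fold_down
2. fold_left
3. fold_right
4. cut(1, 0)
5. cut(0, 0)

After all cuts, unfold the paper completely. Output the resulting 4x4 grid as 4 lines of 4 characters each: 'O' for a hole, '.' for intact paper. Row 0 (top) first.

Answer: OOOO
OOOO
OOOO
OOOO

Derivation:
Op 1 fold_down: fold axis h@2; visible region now rows[2,4) x cols[0,4) = 2x4
Op 2 fold_left: fold axis v@2; visible region now rows[2,4) x cols[0,2) = 2x2
Op 3 fold_right: fold axis v@1; visible region now rows[2,4) x cols[1,2) = 2x1
Op 4 cut(1, 0): punch at orig (3,1); cuts so far [(3, 1)]; region rows[2,4) x cols[1,2) = 2x1
Op 5 cut(0, 0): punch at orig (2,1); cuts so far [(2, 1), (3, 1)]; region rows[2,4) x cols[1,2) = 2x1
Unfold 1 (reflect across v@1): 4 holes -> [(2, 0), (2, 1), (3, 0), (3, 1)]
Unfold 2 (reflect across v@2): 8 holes -> [(2, 0), (2, 1), (2, 2), (2, 3), (3, 0), (3, 1), (3, 2), (3, 3)]
Unfold 3 (reflect across h@2): 16 holes -> [(0, 0), (0, 1), (0, 2), (0, 3), (1, 0), (1, 1), (1, 2), (1, 3), (2, 0), (2, 1), (2, 2), (2, 3), (3, 0), (3, 1), (3, 2), (3, 3)]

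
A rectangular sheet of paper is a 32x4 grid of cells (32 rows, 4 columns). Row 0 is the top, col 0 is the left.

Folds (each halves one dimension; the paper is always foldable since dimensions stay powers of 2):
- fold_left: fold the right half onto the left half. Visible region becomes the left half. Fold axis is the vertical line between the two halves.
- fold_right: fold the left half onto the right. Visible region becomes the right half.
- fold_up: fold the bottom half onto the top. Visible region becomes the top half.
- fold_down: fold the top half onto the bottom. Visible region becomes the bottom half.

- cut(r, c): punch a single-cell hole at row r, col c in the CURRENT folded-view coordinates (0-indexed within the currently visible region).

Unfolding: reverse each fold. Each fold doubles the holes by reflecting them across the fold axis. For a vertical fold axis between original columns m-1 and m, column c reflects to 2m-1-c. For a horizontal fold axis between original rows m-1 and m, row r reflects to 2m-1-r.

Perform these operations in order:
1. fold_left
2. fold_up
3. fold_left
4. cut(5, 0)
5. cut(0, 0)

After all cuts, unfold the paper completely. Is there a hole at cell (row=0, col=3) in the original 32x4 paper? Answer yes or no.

Op 1 fold_left: fold axis v@2; visible region now rows[0,32) x cols[0,2) = 32x2
Op 2 fold_up: fold axis h@16; visible region now rows[0,16) x cols[0,2) = 16x2
Op 3 fold_left: fold axis v@1; visible region now rows[0,16) x cols[0,1) = 16x1
Op 4 cut(5, 0): punch at orig (5,0); cuts so far [(5, 0)]; region rows[0,16) x cols[0,1) = 16x1
Op 5 cut(0, 0): punch at orig (0,0); cuts so far [(0, 0), (5, 0)]; region rows[0,16) x cols[0,1) = 16x1
Unfold 1 (reflect across v@1): 4 holes -> [(0, 0), (0, 1), (5, 0), (5, 1)]
Unfold 2 (reflect across h@16): 8 holes -> [(0, 0), (0, 1), (5, 0), (5, 1), (26, 0), (26, 1), (31, 0), (31, 1)]
Unfold 3 (reflect across v@2): 16 holes -> [(0, 0), (0, 1), (0, 2), (0, 3), (5, 0), (5, 1), (5, 2), (5, 3), (26, 0), (26, 1), (26, 2), (26, 3), (31, 0), (31, 1), (31, 2), (31, 3)]
Holes: [(0, 0), (0, 1), (0, 2), (0, 3), (5, 0), (5, 1), (5, 2), (5, 3), (26, 0), (26, 1), (26, 2), (26, 3), (31, 0), (31, 1), (31, 2), (31, 3)]

Answer: yes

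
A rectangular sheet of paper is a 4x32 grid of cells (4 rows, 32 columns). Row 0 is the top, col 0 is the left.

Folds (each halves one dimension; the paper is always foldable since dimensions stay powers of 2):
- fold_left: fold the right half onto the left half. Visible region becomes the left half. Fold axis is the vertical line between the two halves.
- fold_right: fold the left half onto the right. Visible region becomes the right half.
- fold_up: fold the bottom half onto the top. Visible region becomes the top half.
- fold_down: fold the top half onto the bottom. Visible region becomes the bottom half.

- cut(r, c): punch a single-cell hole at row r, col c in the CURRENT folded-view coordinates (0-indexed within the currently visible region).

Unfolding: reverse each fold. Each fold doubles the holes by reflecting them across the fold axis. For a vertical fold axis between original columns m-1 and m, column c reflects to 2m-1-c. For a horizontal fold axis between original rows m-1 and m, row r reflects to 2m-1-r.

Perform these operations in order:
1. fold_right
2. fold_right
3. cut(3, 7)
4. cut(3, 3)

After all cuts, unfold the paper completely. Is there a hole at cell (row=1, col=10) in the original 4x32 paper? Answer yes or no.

Answer: no

Derivation:
Op 1 fold_right: fold axis v@16; visible region now rows[0,4) x cols[16,32) = 4x16
Op 2 fold_right: fold axis v@24; visible region now rows[0,4) x cols[24,32) = 4x8
Op 3 cut(3, 7): punch at orig (3,31); cuts so far [(3, 31)]; region rows[0,4) x cols[24,32) = 4x8
Op 4 cut(3, 3): punch at orig (3,27); cuts so far [(3, 27), (3, 31)]; region rows[0,4) x cols[24,32) = 4x8
Unfold 1 (reflect across v@24): 4 holes -> [(3, 16), (3, 20), (3, 27), (3, 31)]
Unfold 2 (reflect across v@16): 8 holes -> [(3, 0), (3, 4), (3, 11), (3, 15), (3, 16), (3, 20), (3, 27), (3, 31)]
Holes: [(3, 0), (3, 4), (3, 11), (3, 15), (3, 16), (3, 20), (3, 27), (3, 31)]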